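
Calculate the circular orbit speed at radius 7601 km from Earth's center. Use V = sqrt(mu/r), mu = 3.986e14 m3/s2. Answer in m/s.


V = sqrt(3.986e14 / 7601000) = 7242 m/s

7242 m/s


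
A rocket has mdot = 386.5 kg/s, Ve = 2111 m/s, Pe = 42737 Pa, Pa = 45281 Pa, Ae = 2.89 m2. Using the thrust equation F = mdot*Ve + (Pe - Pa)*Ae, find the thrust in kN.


F = 386.5 * 2111 + (42737 - 45281) * 2.89 = 808549.0 N = 808.5 kN

808.5 kN


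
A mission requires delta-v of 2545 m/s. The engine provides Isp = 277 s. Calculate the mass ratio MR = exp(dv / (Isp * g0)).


Ve = 277 * 9.81 = 2717.37 m/s
MR = exp(2545 / 2717.37) = 2.551

2.551


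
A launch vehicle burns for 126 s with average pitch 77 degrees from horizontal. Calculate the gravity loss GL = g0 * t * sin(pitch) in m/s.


GL = 9.81 * 126 * sin(77 deg) = 1204 m/s

1204 m/s


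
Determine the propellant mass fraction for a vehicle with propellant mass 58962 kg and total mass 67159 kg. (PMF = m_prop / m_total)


PMF = 58962 / 67159 = 0.878

0.878


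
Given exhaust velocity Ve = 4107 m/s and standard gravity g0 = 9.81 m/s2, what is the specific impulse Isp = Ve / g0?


Isp = Ve / g0 = 4107 / 9.81 = 418.7 s

418.7 s


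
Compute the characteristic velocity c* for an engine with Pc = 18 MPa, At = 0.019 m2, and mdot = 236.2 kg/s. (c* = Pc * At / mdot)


c* = 18e6 * 0.019 / 236.2 = 1448 m/s

1448 m/s


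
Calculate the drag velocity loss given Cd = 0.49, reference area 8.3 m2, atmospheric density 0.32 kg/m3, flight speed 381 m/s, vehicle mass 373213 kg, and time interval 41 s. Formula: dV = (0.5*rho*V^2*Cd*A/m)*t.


D = 0.5 * 0.32 * 381^2 * 0.49 * 8.3 = 94459.17 N
a = 94459.17 / 373213 = 0.2531 m/s2
dV = 0.2531 * 41 = 10.4 m/s

10.4 m/s


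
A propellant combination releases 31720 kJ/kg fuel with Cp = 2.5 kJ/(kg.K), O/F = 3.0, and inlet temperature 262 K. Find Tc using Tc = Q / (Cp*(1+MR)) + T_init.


Tc = 31720 / (2.5 * (1 + 3.0)) + 262 = 3434 K

3434 K


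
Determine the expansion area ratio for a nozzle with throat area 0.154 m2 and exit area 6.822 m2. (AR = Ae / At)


AR = 6.822 / 0.154 = 44.3

44.3


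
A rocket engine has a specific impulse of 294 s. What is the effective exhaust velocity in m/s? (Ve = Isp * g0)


Ve = Isp * g0 = 294 * 9.81 = 2884.1 m/s

2884.1 m/s


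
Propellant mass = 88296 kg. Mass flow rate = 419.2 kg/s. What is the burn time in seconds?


tb = 88296 / 419.2 = 210.6 s

210.6 s


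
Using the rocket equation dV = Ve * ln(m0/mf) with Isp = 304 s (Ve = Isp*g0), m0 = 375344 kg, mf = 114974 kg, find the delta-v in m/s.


Ve = 304 * 9.81 = 2982.24 m/s
dV = 2982.24 * ln(375344/114974) = 3528 m/s

3528 m/s


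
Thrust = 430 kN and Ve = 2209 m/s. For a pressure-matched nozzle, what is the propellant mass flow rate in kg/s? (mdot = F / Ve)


mdot = F / Ve = 430000 / 2209 = 194.7 kg/s

194.7 kg/s


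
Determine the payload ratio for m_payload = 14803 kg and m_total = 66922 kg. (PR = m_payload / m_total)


PR = 14803 / 66922 = 0.2212

0.2212


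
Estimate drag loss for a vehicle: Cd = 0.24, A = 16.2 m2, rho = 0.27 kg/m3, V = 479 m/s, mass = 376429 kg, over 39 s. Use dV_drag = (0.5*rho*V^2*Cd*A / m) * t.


D = 0.5 * 0.27 * 479^2 * 0.24 * 16.2 = 120428.99 N
a = 120428.99 / 376429 = 0.3199 m/s2
dV = 0.3199 * 39 = 12.5 m/s

12.5 m/s


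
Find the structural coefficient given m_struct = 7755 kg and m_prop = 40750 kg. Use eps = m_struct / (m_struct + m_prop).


eps = 7755 / (7755 + 40750) = 0.1599

0.1599


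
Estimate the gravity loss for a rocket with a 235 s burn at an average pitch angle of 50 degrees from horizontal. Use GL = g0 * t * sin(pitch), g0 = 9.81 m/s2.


GL = 9.81 * 235 * sin(50 deg) = 1766 m/s

1766 m/s


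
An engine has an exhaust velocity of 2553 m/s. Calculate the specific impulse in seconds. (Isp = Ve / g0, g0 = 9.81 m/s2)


Isp = Ve / g0 = 2553 / 9.81 = 260.2 s

260.2 s


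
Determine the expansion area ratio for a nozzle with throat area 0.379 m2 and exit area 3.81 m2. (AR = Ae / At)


AR = 3.81 / 0.379 = 10.1

10.1


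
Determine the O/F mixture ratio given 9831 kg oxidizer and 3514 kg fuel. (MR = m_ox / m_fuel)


MR = 9831 / 3514 = 2.8

2.8


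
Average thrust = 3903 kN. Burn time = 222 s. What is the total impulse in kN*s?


It = 3903 * 222 = 866466 kN*s

866466 kN*s


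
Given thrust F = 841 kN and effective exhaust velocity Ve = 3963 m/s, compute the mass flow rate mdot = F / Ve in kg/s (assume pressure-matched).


mdot = F / Ve = 841000 / 3963 = 212.2 kg/s

212.2 kg/s


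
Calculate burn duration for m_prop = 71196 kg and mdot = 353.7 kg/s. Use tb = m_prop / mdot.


tb = 71196 / 353.7 = 201.3 s

201.3 s


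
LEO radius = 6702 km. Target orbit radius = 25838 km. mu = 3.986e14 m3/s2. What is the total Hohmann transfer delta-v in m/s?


V1 = sqrt(mu/r1) = 7711.99 m/s
dV1 = V1*(sqrt(2*r2/(r1+r2)) - 1) = 2006.57 m/s
V2 = sqrt(mu/r2) = 3927.71 m/s
dV2 = V2*(1 - sqrt(2*r1/(r1+r2))) = 1406.85 m/s
Total dV = 3413 m/s

3413 m/s


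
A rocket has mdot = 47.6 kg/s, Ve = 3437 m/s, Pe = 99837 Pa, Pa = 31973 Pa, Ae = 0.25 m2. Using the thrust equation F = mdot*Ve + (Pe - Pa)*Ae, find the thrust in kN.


F = 47.6 * 3437 + (99837 - 31973) * 0.25 = 180567.0 N = 180.6 kN

180.6 kN


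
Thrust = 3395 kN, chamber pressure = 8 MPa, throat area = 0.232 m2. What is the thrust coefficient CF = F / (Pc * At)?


CF = 3395000 / (8e6 * 0.232) = 1.83

1.83


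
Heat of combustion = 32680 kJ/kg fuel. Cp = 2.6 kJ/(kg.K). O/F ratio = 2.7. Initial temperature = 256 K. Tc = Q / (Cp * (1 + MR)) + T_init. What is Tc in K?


Tc = 32680 / (2.6 * (1 + 2.7)) + 256 = 3653 K

3653 K


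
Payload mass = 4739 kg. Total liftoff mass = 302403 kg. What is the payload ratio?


PR = 4739 / 302403 = 0.0157

0.0157


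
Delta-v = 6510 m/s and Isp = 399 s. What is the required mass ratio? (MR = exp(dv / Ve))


Ve = 399 * 9.81 = 3914.19 m/s
MR = exp(6510 / 3914.19) = 5.276

5.276


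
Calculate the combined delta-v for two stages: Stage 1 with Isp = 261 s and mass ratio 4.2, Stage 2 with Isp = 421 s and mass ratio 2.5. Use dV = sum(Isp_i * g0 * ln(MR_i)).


dV1 = 261 * 9.81 * ln(4.2) = 3674.4 m/s
dV2 = 421 * 9.81 * ln(2.5) = 3784.3 m/s
Total dV = 3674.4 + 3784.3 = 7458.7 m/s ~ 7459 m/s

7459 m/s


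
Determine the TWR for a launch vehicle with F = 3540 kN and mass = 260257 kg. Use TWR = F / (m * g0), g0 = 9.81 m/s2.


TWR = 3540000 / (260257 * 9.81) = 1.39

1.39


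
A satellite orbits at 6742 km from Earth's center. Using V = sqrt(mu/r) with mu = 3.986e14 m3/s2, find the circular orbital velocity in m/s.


V = sqrt(3.986e14 / 6742000) = 7689 m/s

7689 m/s


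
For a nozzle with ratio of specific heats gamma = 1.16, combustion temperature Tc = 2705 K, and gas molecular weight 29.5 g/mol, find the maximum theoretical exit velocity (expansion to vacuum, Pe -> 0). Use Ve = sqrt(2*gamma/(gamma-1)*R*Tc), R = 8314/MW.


R = 8314 / 29.5 = 281.83 J/(kg.K)
Ve = sqrt(2 * 1.16 / (1.16 - 1) * 281.83 * 2705) = 3325 m/s

3325 m/s


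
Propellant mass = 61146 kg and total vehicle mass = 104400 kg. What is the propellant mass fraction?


PMF = 61146 / 104400 = 0.586

0.586


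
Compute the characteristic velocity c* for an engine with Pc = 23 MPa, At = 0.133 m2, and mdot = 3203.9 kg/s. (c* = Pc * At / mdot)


c* = 23e6 * 0.133 / 3203.9 = 955 m/s

955 m/s


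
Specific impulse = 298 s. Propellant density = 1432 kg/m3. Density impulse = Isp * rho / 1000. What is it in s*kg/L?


rho*Isp = 298 * 1432 / 1000 = 427 s*kg/L

427 s*kg/L


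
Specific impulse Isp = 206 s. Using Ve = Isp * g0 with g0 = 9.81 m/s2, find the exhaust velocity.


Ve = Isp * g0 = 206 * 9.81 = 2020.9 m/s

2020.9 m/s


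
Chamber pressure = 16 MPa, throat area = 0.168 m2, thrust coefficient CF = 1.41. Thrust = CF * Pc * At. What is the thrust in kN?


F = 1.41 * 16e6 * 0.168 = 3.7901e+06 N = 3790.1 kN

3790.1 kN


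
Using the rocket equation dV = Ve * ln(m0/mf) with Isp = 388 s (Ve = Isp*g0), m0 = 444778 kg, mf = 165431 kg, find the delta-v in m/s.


Ve = 388 * 9.81 = 3806.28 m/s
dV = 3806.28 * ln(444778/165431) = 3764 m/s

3764 m/s


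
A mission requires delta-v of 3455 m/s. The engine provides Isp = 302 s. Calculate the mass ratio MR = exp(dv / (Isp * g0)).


Ve = 302 * 9.81 = 2962.62 m/s
MR = exp(3455 / 2962.62) = 3.21

3.21


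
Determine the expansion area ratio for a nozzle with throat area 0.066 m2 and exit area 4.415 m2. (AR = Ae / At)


AR = 4.415 / 0.066 = 66.9

66.9


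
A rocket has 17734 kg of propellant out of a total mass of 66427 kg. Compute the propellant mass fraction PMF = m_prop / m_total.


PMF = 17734 / 66427 = 0.267

0.267


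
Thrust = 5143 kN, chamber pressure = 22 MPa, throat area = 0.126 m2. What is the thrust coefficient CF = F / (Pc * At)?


CF = 5143000 / (22e6 * 0.126) = 1.86

1.86


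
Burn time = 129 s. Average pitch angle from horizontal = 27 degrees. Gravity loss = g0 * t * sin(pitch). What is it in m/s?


GL = 9.81 * 129 * sin(27 deg) = 575 m/s

575 m/s


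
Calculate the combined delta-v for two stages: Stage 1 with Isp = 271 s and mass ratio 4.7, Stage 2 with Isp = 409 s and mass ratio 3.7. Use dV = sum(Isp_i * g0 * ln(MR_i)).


dV1 = 271 * 9.81 * ln(4.7) = 4114.2 m/s
dV2 = 409 * 9.81 * ln(3.7) = 5249.4 m/s
Total dV = 4114.2 + 5249.4 = 9363.6 m/s ~ 9364 m/s

9364 m/s


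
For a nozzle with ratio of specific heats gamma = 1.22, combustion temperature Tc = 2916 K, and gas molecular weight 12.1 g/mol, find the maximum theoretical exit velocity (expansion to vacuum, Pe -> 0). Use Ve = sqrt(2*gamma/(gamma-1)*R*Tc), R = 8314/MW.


R = 8314 / 12.1 = 687.11 J/(kg.K)
Ve = sqrt(2 * 1.22 / (1.22 - 1) * 687.11 * 2916) = 4714 m/s

4714 m/s


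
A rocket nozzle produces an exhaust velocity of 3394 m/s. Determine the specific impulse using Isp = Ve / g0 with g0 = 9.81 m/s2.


Isp = Ve / g0 = 3394 / 9.81 = 346.0 s

346.0 s


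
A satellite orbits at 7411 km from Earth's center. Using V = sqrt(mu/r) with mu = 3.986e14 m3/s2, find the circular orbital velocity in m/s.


V = sqrt(3.986e14 / 7411000) = 7334 m/s

7334 m/s


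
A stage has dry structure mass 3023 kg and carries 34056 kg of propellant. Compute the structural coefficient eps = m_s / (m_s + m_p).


eps = 3023 / (3023 + 34056) = 0.0815

0.0815


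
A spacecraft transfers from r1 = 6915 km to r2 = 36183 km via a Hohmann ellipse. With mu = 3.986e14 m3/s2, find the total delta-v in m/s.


V1 = sqrt(mu/r1) = 7592.29 m/s
dV1 = V1*(sqrt(2*r2/(r1+r2)) - 1) = 2245.82 m/s
V2 = sqrt(mu/r2) = 3319.07 m/s
dV2 = V2*(1 - sqrt(2*r1/(r1+r2))) = 1438.89 m/s
Total dV = 3685 m/s

3685 m/s


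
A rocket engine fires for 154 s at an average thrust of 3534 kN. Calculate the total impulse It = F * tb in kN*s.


It = 3534 * 154 = 544236 kN*s

544236 kN*s


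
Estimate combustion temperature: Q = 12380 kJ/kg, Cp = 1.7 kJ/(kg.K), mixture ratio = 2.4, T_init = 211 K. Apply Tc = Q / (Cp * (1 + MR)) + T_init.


Tc = 12380 / (1.7 * (1 + 2.4)) + 211 = 2353 K

2353 K


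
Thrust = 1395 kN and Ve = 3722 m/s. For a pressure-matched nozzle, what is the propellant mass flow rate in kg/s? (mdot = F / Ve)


mdot = F / Ve = 1395000 / 3722 = 374.8 kg/s

374.8 kg/s


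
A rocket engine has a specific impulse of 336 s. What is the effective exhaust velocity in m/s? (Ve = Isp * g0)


Ve = Isp * g0 = 336 * 9.81 = 3296.2 m/s

3296.2 m/s


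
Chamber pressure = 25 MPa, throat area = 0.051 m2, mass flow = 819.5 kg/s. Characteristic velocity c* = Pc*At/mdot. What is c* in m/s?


c* = 25e6 * 0.051 / 819.5 = 1556 m/s

1556 m/s


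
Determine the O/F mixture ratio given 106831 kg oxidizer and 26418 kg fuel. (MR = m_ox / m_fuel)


MR = 106831 / 26418 = 4.04

4.04


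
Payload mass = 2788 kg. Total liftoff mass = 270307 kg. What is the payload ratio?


PR = 2788 / 270307 = 0.0103

0.0103


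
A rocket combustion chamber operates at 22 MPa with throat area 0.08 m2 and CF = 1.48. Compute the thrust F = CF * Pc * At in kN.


F = 1.48 * 22e6 * 0.08 = 2.6048e+06 N = 2604.8 kN

2604.8 kN


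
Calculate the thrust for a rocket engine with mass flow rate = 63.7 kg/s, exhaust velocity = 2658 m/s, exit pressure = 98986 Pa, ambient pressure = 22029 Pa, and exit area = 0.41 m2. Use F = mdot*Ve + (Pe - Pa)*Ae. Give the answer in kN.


F = 63.7 * 2658 + (98986 - 22029) * 0.41 = 200867.0 N = 200.9 kN

200.9 kN


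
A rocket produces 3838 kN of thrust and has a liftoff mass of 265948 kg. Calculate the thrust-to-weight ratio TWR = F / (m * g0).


TWR = 3838000 / (265948 * 9.81) = 1.47

1.47


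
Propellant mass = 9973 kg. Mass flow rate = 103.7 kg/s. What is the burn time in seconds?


tb = 9973 / 103.7 = 96.2 s

96.2 s


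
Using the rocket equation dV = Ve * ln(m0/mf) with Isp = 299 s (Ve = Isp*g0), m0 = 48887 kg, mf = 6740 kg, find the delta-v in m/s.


Ve = 299 * 9.81 = 2933.19 m/s
dV = 2933.19 * ln(48887/6740) = 5812 m/s

5812 m/s


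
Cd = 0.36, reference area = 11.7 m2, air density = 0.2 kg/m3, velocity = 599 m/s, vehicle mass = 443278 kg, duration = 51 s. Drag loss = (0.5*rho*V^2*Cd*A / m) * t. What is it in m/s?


D = 0.5 * 0.2 * 599^2 * 0.36 * 11.7 = 151126.98 N
a = 151126.98 / 443278 = 0.3409 m/s2
dV = 0.3409 * 51 = 17.4 m/s

17.4 m/s


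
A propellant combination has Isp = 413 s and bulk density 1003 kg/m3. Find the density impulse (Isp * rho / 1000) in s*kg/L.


rho*Isp = 413 * 1003 / 1000 = 414 s*kg/L

414 s*kg/L


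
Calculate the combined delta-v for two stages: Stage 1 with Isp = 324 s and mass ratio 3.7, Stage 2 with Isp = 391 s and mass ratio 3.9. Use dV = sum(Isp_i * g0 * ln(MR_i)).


dV1 = 324 * 9.81 * ln(3.7) = 4158.5 m/s
dV2 = 391 * 9.81 * ln(3.9) = 5220.3 m/s
Total dV = 4158.5 + 5220.3 = 9378.8 m/s ~ 9379 m/s

9379 m/s


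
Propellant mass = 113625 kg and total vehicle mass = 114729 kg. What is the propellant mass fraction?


PMF = 113625 / 114729 = 0.99

0.99


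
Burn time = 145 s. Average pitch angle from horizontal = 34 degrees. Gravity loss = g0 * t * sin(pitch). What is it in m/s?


GL = 9.81 * 145 * sin(34 deg) = 795 m/s

795 m/s


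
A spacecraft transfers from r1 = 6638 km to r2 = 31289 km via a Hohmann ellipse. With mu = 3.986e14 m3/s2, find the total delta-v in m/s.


V1 = sqrt(mu/r1) = 7749.08 m/s
dV1 = V1*(sqrt(2*r2/(r1+r2)) - 1) = 2204.67 m/s
V2 = sqrt(mu/r2) = 3569.22 m/s
dV2 = V2*(1 - sqrt(2*r1/(r1+r2))) = 1457.52 m/s
Total dV = 3662 m/s

3662 m/s


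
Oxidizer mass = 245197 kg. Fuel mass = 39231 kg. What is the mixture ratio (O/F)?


MR = 245197 / 39231 = 6.25

6.25


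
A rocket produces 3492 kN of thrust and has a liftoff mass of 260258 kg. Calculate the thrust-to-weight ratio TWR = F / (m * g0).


TWR = 3492000 / (260258 * 9.81) = 1.37

1.37


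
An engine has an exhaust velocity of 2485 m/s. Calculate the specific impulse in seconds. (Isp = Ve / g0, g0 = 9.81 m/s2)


Isp = Ve / g0 = 2485 / 9.81 = 253.3 s

253.3 s


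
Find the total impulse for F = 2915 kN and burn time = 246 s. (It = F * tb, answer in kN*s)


It = 2915 * 246 = 717090 kN*s

717090 kN*s


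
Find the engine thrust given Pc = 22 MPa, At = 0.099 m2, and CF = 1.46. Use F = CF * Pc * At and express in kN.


F = 1.46 * 22e6 * 0.099 = 3.1799e+06 N = 3179.9 kN

3179.9 kN


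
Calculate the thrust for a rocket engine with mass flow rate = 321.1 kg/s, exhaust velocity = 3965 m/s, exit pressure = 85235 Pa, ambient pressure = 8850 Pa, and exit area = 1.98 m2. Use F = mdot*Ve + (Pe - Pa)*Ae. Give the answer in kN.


F = 321.1 * 3965 + (85235 - 8850) * 1.98 = 1.4244e+06 N = 1424.4 kN

1424.4 kN


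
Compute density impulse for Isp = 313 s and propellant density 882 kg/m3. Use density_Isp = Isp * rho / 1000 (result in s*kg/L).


rho*Isp = 313 * 882 / 1000 = 276 s*kg/L

276 s*kg/L


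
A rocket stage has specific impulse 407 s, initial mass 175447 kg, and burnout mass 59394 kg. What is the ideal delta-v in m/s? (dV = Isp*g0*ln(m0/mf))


Ve = 407 * 9.81 = 3992.67 m/s
dV = 3992.67 * ln(175447/59394) = 4325 m/s

4325 m/s


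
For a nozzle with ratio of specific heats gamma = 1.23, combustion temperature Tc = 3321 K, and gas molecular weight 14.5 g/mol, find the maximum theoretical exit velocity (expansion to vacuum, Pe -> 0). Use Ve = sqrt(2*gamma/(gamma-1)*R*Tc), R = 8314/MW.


R = 8314 / 14.5 = 573.38 J/(kg.K)
Ve = sqrt(2 * 1.23 / (1.23 - 1) * 573.38 * 3321) = 4513 m/s

4513 m/s


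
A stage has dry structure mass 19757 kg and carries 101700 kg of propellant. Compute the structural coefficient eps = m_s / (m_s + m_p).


eps = 19757 / (19757 + 101700) = 0.1627

0.1627


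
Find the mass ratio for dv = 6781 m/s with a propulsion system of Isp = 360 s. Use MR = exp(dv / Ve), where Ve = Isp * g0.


Ve = 360 * 9.81 = 3531.6 m/s
MR = exp(6781 / 3531.6) = 6.822

6.822


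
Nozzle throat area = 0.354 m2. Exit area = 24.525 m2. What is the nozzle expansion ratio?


AR = 24.525 / 0.354 = 69.3

69.3


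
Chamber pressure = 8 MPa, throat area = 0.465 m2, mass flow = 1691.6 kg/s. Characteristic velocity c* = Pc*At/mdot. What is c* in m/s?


c* = 8e6 * 0.465 / 1691.6 = 2199 m/s

2199 m/s


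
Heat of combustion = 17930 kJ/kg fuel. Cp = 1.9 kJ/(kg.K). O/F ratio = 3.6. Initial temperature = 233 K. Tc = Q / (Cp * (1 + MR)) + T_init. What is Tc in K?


Tc = 17930 / (1.9 * (1 + 3.6)) + 233 = 2284 K

2284 K


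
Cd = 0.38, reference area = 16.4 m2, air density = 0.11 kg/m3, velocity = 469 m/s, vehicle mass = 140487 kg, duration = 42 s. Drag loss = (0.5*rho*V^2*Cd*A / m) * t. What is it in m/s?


D = 0.5 * 0.11 * 469^2 * 0.38 * 16.4 = 75393.83 N
a = 75393.83 / 140487 = 0.5367 m/s2
dV = 0.5367 * 42 = 22.5 m/s

22.5 m/s


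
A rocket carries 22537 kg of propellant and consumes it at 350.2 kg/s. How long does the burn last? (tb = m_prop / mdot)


tb = 22537 / 350.2 = 64.4 s

64.4 s


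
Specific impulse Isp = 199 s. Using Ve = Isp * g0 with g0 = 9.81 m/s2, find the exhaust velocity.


Ve = Isp * g0 = 199 * 9.81 = 1952.2 m/s

1952.2 m/s


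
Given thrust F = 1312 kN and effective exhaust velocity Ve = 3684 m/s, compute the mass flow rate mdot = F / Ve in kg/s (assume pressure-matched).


mdot = F / Ve = 1312000 / 3684 = 356.1 kg/s

356.1 kg/s


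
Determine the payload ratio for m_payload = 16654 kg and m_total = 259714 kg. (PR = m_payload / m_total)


PR = 16654 / 259714 = 0.0641

0.0641


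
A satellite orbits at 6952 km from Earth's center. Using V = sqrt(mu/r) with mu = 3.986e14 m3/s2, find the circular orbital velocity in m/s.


V = sqrt(3.986e14 / 6952000) = 7572 m/s

7572 m/s


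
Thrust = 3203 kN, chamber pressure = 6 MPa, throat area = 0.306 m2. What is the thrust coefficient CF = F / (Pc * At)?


CF = 3203000 / (6e6 * 0.306) = 1.74

1.74


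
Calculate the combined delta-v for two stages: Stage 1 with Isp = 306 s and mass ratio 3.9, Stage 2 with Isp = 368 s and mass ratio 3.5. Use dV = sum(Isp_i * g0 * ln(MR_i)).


dV1 = 306 * 9.81 * ln(3.9) = 4085.5 m/s
dV2 = 368 * 9.81 * ln(3.5) = 4522.6 m/s
Total dV = 4085.5 + 4522.6 = 8608.1 m/s ~ 8608 m/s

8608 m/s


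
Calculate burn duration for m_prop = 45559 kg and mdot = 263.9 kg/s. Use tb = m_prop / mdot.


tb = 45559 / 263.9 = 172.6 s

172.6 s


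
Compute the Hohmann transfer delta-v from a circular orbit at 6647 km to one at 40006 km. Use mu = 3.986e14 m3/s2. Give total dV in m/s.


V1 = sqrt(mu/r1) = 7743.83 m/s
dV1 = V1*(sqrt(2*r2/(r1+r2)) - 1) = 2397.47 m/s
V2 = sqrt(mu/r2) = 3156.5 m/s
dV2 = V2*(1 - sqrt(2*r1/(r1+r2))) = 1471.52 m/s
Total dV = 3869 m/s

3869 m/s


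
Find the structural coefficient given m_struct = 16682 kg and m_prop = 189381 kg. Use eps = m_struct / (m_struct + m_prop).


eps = 16682 / (16682 + 189381) = 0.081

0.081


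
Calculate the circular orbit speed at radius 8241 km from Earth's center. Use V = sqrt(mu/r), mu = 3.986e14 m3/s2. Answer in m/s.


V = sqrt(3.986e14 / 8241000) = 6955 m/s

6955 m/s


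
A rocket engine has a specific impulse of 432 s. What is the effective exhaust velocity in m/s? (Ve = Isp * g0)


Ve = Isp * g0 = 432 * 9.81 = 4237.9 m/s

4237.9 m/s


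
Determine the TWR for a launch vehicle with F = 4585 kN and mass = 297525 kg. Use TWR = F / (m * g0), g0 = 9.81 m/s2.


TWR = 4585000 / (297525 * 9.81) = 1.57

1.57


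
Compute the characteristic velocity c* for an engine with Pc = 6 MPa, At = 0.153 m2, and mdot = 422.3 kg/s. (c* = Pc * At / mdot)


c* = 6e6 * 0.153 / 422.3 = 2174 m/s

2174 m/s


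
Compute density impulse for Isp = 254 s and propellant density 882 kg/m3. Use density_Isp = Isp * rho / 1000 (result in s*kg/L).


rho*Isp = 254 * 882 / 1000 = 224 s*kg/L

224 s*kg/L


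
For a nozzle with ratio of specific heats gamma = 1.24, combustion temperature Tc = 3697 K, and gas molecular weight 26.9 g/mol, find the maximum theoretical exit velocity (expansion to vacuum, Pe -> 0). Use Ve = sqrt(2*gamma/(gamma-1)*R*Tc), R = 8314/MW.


R = 8314 / 26.9 = 309.07 J/(kg.K)
Ve = sqrt(2 * 1.24 / (1.24 - 1) * 309.07 * 3697) = 3436 m/s

3436 m/s


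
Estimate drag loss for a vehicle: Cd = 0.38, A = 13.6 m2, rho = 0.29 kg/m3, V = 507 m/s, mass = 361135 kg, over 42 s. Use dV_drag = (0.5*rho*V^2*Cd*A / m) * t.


D = 0.5 * 0.29 * 507^2 * 0.38 * 13.6 = 192622.24 N
a = 192622.24 / 361135 = 0.5334 m/s2
dV = 0.5334 * 42 = 22.4 m/s

22.4 m/s


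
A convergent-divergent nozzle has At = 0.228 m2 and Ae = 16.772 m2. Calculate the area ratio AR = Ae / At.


AR = 16.772 / 0.228 = 73.6

73.6


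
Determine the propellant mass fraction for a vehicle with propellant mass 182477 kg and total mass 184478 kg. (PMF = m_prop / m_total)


PMF = 182477 / 184478 = 0.989

0.989


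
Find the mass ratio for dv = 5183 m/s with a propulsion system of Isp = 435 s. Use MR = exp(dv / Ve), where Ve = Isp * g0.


Ve = 435 * 9.81 = 4267.35 m/s
MR = exp(5183 / 4267.35) = 3.369

3.369


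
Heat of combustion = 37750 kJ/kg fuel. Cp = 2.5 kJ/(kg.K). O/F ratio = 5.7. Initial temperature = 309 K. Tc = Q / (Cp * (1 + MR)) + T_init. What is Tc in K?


Tc = 37750 / (2.5 * (1 + 5.7)) + 309 = 2563 K

2563 K


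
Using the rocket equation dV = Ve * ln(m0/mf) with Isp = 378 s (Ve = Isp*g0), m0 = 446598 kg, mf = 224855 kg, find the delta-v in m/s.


Ve = 378 * 9.81 = 3708.18 m/s
dV = 3708.18 * ln(446598/224855) = 2545 m/s

2545 m/s


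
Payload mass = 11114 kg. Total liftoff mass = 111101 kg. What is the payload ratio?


PR = 11114 / 111101 = 0.1

0.1


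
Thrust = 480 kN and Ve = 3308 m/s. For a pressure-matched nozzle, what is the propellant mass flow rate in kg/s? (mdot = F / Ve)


mdot = F / Ve = 480000 / 3308 = 145.1 kg/s

145.1 kg/s


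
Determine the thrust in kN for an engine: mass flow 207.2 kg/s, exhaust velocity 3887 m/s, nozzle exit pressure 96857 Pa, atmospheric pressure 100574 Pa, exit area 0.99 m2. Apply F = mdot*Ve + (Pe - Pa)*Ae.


F = 207.2 * 3887 + (96857 - 100574) * 0.99 = 801707.0 N = 801.7 kN

801.7 kN


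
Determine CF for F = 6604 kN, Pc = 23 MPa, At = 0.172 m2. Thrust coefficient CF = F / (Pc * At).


CF = 6604000 / (23e6 * 0.172) = 1.67

1.67


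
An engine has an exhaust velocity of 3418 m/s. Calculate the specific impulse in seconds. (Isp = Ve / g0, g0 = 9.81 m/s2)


Isp = Ve / g0 = 3418 / 9.81 = 348.4 s

348.4 s


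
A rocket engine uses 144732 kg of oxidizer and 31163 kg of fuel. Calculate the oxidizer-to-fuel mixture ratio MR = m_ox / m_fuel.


MR = 144732 / 31163 = 4.64

4.64


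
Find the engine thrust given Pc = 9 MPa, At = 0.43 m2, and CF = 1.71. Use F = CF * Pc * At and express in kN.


F = 1.71 * 9e6 * 0.43 = 6.6177e+06 N = 6617.7 kN

6617.7 kN


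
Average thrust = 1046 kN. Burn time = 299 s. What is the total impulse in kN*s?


It = 1046 * 299 = 312754 kN*s

312754 kN*s


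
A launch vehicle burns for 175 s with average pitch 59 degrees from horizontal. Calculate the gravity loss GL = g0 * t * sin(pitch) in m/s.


GL = 9.81 * 175 * sin(59 deg) = 1472 m/s

1472 m/s


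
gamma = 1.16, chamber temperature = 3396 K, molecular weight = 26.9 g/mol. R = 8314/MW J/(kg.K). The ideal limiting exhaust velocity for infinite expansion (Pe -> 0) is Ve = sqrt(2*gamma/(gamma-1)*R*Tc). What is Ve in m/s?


R = 8314 / 26.9 = 309.07 J/(kg.K)
Ve = sqrt(2 * 1.16 / (1.16 - 1) * 309.07 * 3396) = 3901 m/s

3901 m/s


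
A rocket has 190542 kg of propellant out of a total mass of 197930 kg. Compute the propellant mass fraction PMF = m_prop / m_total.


PMF = 190542 / 197930 = 0.963

0.963


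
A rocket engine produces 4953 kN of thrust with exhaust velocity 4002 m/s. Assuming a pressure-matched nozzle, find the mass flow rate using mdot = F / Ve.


mdot = F / Ve = 4953000 / 4002 = 1237.6 kg/s

1237.6 kg/s


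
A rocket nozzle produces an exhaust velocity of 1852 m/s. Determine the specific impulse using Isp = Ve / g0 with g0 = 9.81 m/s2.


Isp = Ve / g0 = 1852 / 9.81 = 188.8 s

188.8 s


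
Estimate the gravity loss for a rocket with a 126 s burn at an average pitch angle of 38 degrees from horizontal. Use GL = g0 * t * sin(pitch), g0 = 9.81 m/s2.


GL = 9.81 * 126 * sin(38 deg) = 761 m/s

761 m/s


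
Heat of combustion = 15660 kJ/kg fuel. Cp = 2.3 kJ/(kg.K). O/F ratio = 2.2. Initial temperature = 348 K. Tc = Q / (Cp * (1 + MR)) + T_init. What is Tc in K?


Tc = 15660 / (2.3 * (1 + 2.2)) + 348 = 2476 K

2476 K


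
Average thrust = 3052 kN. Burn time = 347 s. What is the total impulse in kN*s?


It = 3052 * 347 = 1059044 kN*s

1059044 kN*s


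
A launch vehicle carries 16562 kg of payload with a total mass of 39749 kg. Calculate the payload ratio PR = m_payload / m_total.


PR = 16562 / 39749 = 0.4167

0.4167


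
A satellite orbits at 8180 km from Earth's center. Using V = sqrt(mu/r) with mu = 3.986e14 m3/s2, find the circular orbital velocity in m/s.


V = sqrt(3.986e14 / 8180000) = 6981 m/s

6981 m/s


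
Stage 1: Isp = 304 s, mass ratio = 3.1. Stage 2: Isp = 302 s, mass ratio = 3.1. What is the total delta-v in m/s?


dV1 = 304 * 9.81 * ln(3.1) = 3374.1 m/s
dV2 = 302 * 9.81 * ln(3.1) = 3351.9 m/s
Total dV = 3374.1 + 3351.9 = 6726.0 m/s ~ 6726 m/s

6726 m/s


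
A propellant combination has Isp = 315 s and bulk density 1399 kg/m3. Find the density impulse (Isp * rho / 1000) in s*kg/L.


rho*Isp = 315 * 1399 / 1000 = 441 s*kg/L

441 s*kg/L


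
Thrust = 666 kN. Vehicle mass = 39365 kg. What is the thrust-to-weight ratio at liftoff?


TWR = 666000 / (39365 * 9.81) = 1.72

1.72


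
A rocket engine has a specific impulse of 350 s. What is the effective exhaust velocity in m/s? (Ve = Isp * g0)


Ve = Isp * g0 = 350 * 9.81 = 3433.5 m/s

3433.5 m/s


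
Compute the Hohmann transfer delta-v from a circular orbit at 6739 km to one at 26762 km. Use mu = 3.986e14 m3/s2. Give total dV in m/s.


V1 = sqrt(mu/r1) = 7690.79 m/s
dV1 = V1*(sqrt(2*r2/(r1+r2)) - 1) = 2030.33 m/s
V2 = sqrt(mu/r2) = 3859.31 m/s
dV2 = V2*(1 - sqrt(2*r1/(r1+r2))) = 1411.41 m/s
Total dV = 3442 m/s

3442 m/s


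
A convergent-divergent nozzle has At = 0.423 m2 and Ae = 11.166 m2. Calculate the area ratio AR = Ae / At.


AR = 11.166 / 0.423 = 26.4

26.4


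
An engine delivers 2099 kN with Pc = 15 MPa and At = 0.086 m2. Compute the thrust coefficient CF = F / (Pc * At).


CF = 2099000 / (15e6 * 0.086) = 1.63

1.63


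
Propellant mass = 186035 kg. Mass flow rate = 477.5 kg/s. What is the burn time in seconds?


tb = 186035 / 477.5 = 389.6 s

389.6 s


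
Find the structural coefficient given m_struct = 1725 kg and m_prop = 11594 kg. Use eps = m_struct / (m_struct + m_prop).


eps = 1725 / (1725 + 11594) = 0.1295

0.1295


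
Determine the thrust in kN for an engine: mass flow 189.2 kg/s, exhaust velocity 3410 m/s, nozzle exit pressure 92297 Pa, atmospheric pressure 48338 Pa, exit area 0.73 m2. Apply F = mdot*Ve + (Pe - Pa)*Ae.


F = 189.2 * 3410 + (92297 - 48338) * 0.73 = 677262.0 N = 677.3 kN

677.3 kN


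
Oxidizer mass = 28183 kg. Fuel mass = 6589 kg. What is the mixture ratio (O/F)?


MR = 28183 / 6589 = 4.28

4.28


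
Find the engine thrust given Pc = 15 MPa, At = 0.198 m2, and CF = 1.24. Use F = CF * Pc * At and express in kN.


F = 1.24 * 15e6 * 0.198 = 3.6828e+06 N = 3682.8 kN

3682.8 kN


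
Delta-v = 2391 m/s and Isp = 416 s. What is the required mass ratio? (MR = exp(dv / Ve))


Ve = 416 * 9.81 = 4080.96 m/s
MR = exp(2391 / 4080.96) = 1.797

1.797


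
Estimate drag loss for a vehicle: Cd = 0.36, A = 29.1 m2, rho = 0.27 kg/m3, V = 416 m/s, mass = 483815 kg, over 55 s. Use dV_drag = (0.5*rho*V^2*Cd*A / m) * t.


D = 0.5 * 0.27 * 416^2 * 0.36 * 29.1 = 244746.18 N
a = 244746.18 / 483815 = 0.5059 m/s2
dV = 0.5059 * 55 = 27.8 m/s

27.8 m/s


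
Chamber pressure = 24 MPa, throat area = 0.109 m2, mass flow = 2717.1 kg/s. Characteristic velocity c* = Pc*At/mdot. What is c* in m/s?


c* = 24e6 * 0.109 / 2717.1 = 963 m/s

963 m/s


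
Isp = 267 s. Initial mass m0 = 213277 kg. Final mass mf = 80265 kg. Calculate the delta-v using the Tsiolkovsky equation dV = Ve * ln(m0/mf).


Ve = 267 * 9.81 = 2619.27 m/s
dV = 2619.27 * ln(213277/80265) = 2560 m/s

2560 m/s


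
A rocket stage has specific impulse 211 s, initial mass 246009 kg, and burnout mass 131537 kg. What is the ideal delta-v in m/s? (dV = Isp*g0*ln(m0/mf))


Ve = 211 * 9.81 = 2069.91 m/s
dV = 2069.91 * ln(246009/131537) = 1296 m/s

1296 m/s


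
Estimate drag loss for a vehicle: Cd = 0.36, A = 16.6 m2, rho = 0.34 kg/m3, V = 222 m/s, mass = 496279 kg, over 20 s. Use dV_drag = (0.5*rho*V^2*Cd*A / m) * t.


D = 0.5 * 0.34 * 222^2 * 0.36 * 16.6 = 50068.6 N
a = 50068.6 / 496279 = 0.1009 m/s2
dV = 0.1009 * 20 = 2.0 m/s

2.0 m/s


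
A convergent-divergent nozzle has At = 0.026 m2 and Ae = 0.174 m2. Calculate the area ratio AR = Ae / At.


AR = 0.174 / 0.026 = 6.7

6.7


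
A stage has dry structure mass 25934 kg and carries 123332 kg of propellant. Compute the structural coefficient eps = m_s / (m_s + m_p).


eps = 25934 / (25934 + 123332) = 0.1737

0.1737


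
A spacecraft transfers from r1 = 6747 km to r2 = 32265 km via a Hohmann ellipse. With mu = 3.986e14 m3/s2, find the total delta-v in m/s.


V1 = sqrt(mu/r1) = 7686.23 m/s
dV1 = V1*(sqrt(2*r2/(r1+r2)) - 1) = 2199.19 m/s
V2 = sqrt(mu/r2) = 3514.82 m/s
dV2 = V2*(1 - sqrt(2*r1/(r1+r2))) = 1447.66 m/s
Total dV = 3647 m/s

3647 m/s


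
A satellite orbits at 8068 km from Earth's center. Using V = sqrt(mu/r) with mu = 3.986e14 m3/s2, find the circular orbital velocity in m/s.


V = sqrt(3.986e14 / 8068000) = 7029 m/s

7029 m/s


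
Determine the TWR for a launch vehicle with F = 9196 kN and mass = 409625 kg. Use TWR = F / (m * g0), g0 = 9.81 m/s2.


TWR = 9196000 / (409625 * 9.81) = 2.29

2.29


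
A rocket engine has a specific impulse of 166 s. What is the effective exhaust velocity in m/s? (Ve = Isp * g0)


Ve = Isp * g0 = 166 * 9.81 = 1628.5 m/s

1628.5 m/s


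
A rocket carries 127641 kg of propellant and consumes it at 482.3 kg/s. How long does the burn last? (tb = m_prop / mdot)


tb = 127641 / 482.3 = 264.7 s

264.7 s


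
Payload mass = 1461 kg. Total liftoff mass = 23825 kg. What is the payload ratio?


PR = 1461 / 23825 = 0.0613

0.0613


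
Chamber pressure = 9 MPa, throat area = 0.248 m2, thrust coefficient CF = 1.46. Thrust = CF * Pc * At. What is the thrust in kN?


F = 1.46 * 9e6 * 0.248 = 3.2587e+06 N = 3258.7 kN

3258.7 kN


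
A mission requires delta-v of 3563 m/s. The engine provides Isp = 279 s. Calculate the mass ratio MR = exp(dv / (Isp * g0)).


Ve = 279 * 9.81 = 2736.99 m/s
MR = exp(3563 / 2736.99) = 3.676

3.676


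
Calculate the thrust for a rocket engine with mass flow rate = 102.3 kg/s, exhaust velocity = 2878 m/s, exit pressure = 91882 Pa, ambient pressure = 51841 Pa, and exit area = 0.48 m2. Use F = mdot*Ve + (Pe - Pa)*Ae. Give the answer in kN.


F = 102.3 * 2878 + (91882 - 51841) * 0.48 = 313639.0 N = 313.6 kN

313.6 kN


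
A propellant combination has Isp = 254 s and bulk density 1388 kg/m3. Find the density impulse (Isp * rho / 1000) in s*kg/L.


rho*Isp = 254 * 1388 / 1000 = 353 s*kg/L

353 s*kg/L


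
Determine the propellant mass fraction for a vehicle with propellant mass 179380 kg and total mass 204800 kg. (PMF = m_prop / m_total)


PMF = 179380 / 204800 = 0.876

0.876


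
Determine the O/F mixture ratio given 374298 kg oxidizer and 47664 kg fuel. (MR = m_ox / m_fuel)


MR = 374298 / 47664 = 7.85

7.85


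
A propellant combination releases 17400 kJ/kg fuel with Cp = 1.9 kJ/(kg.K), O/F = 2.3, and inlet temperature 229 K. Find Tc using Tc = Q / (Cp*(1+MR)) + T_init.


Tc = 17400 / (1.9 * (1 + 2.3)) + 229 = 3004 K

3004 K


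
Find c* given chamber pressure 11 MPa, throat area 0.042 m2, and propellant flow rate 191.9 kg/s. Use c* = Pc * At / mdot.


c* = 11e6 * 0.042 / 191.9 = 2408 m/s

2408 m/s


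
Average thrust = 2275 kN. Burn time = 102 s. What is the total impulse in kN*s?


It = 2275 * 102 = 232050 kN*s

232050 kN*s


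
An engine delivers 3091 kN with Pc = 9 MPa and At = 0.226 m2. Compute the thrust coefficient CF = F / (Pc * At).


CF = 3091000 / (9e6 * 0.226) = 1.52

1.52


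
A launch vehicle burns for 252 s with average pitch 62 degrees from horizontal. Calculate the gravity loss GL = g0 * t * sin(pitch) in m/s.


GL = 9.81 * 252 * sin(62 deg) = 2183 m/s

2183 m/s


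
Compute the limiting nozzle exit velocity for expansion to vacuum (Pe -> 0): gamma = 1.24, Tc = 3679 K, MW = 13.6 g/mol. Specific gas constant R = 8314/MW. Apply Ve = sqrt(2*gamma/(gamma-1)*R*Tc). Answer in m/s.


R = 8314 / 13.6 = 611.32 J/(kg.K)
Ve = sqrt(2 * 1.24 / (1.24 - 1) * 611.32 * 3679) = 4821 m/s

4821 m/s


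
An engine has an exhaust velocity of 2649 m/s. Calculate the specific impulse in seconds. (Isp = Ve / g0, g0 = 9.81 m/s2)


Isp = Ve / g0 = 2649 / 9.81 = 270.0 s

270.0 s


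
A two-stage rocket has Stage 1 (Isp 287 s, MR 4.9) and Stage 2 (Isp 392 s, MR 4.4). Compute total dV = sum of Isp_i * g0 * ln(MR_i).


dV1 = 287 * 9.81 * ln(4.9) = 4474.4 m/s
dV2 = 392 * 9.81 * ln(4.4) = 5697.5 m/s
Total dV = 4474.4 + 5697.5 = 10171.9 m/s ~ 10172 m/s

10172 m/s


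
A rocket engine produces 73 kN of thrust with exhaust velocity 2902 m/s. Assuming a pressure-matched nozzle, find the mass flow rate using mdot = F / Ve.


mdot = F / Ve = 73000 / 2902 = 25.2 kg/s

25.2 kg/s


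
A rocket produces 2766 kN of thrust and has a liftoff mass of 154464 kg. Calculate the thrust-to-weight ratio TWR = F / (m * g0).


TWR = 2766000 / (154464 * 9.81) = 1.83

1.83


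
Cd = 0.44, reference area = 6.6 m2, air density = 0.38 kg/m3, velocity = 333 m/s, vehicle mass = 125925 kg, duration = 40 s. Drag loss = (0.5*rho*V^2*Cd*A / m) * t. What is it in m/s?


D = 0.5 * 0.38 * 333^2 * 0.44 * 6.6 = 61184.11 N
a = 61184.11 / 125925 = 0.4859 m/s2
dV = 0.4859 * 40 = 19.4 m/s

19.4 m/s


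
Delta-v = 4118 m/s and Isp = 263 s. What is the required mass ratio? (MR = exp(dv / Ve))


Ve = 263 * 9.81 = 2580.03 m/s
MR = exp(4118 / 2580.03) = 4.934

4.934


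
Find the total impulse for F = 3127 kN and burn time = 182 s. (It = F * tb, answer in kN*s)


It = 3127 * 182 = 569114 kN*s

569114 kN*s


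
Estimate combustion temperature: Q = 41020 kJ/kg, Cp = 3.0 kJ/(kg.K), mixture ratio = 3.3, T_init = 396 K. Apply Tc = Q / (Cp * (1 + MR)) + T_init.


Tc = 41020 / (3.0 * (1 + 3.3)) + 396 = 3576 K

3576 K


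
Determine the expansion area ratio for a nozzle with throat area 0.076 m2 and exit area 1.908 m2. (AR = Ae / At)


AR = 1.908 / 0.076 = 25.1

25.1


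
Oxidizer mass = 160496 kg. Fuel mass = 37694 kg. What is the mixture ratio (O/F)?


MR = 160496 / 37694 = 4.26

4.26


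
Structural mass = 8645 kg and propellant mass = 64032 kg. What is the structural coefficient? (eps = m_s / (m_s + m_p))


eps = 8645 / (8645 + 64032) = 0.119

0.119


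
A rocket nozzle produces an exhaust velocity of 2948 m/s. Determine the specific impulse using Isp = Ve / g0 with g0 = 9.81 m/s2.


Isp = Ve / g0 = 2948 / 9.81 = 300.5 s

300.5 s


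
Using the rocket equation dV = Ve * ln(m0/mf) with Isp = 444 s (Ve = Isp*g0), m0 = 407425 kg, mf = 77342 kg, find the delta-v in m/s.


Ve = 444 * 9.81 = 4355.64 m/s
dV = 4355.64 * ln(407425/77342) = 7237 m/s

7237 m/s


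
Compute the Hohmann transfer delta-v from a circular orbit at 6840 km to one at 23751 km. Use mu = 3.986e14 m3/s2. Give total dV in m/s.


V1 = sqrt(mu/r1) = 7633.8 m/s
dV1 = V1*(sqrt(2*r2/(r1+r2)) - 1) = 1878.81 m/s
V2 = sqrt(mu/r2) = 4096.64 m/s
dV2 = V2*(1 - sqrt(2*r1/(r1+r2))) = 1357.12 m/s
Total dV = 3236 m/s

3236 m/s


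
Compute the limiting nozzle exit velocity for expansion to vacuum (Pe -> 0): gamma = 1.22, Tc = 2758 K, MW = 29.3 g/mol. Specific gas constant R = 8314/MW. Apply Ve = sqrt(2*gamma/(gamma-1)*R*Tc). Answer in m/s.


R = 8314 / 29.3 = 283.75 J/(kg.K)
Ve = sqrt(2 * 1.22 / (1.22 - 1) * 283.75 * 2758) = 2946 m/s

2946 m/s


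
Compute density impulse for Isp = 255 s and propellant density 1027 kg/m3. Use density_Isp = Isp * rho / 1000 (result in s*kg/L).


rho*Isp = 255 * 1027 / 1000 = 262 s*kg/L

262 s*kg/L


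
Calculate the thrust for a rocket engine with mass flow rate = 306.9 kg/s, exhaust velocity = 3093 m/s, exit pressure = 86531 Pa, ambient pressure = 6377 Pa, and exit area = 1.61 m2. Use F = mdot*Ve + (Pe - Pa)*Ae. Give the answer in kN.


F = 306.9 * 3093 + (86531 - 6377) * 1.61 = 1.0783e+06 N = 1078.3 kN

1078.3 kN


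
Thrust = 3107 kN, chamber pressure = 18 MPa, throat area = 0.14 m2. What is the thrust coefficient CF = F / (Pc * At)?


CF = 3107000 / (18e6 * 0.14) = 1.23

1.23


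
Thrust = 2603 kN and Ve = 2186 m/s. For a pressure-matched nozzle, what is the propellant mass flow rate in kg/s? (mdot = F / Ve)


mdot = F / Ve = 2603000 / 2186 = 1190.8 kg/s

1190.8 kg/s


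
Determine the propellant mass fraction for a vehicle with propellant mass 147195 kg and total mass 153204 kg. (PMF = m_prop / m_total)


PMF = 147195 / 153204 = 0.961

0.961


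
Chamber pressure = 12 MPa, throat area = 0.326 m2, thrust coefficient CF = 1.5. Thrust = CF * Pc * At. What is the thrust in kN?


F = 1.5 * 12e6 * 0.326 = 5.8680e+06 N = 5868.0 kN

5868.0 kN


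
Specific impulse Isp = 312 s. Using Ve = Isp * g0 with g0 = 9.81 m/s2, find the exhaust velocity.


Ve = Isp * g0 = 312 * 9.81 = 3060.7 m/s

3060.7 m/s


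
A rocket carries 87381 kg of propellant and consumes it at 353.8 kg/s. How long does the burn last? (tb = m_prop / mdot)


tb = 87381 / 353.8 = 247.0 s

247.0 s


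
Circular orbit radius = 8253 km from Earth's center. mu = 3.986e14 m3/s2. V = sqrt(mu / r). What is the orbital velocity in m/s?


V = sqrt(3.986e14 / 8253000) = 6950 m/s

6950 m/s


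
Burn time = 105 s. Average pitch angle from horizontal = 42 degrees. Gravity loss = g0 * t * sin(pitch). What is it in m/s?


GL = 9.81 * 105 * sin(42 deg) = 689 m/s

689 m/s


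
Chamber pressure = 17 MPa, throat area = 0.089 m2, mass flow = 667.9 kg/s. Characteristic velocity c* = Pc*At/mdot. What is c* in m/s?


c* = 17e6 * 0.089 / 667.9 = 2265 m/s

2265 m/s


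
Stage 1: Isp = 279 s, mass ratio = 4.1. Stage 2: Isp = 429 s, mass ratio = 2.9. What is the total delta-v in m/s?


dV1 = 279 * 9.81 * ln(4.1) = 3861.9 m/s
dV2 = 429 * 9.81 * ln(2.9) = 4480.8 m/s
Total dV = 3861.9 + 4480.8 = 8342.7 m/s ~ 8343 m/s

8343 m/s
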